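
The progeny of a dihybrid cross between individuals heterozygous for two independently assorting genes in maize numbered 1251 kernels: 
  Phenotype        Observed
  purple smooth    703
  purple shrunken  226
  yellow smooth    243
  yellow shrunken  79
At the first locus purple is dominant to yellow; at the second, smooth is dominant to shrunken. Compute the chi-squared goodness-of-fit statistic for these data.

A dihybrid F₂ with independent assortment and complete dominance at both loci gives a 9:3:3:1 phenotypic ratio.
The 9:3:3:1 ratio has 16 parts, so with N = 1251 the expected counts are:
  purple smooth: 1251 × 9/16 = 703.6875
  purple shrunken: 1251 × 3/16 = 234.5625
  yellow smooth: 1251 × 3/16 = 234.5625
  yellow shrunken: 1251 × 1/16 = 78.1875
χ² = Σ (O − E)² / E
  purple smooth: (703 − 703.6875)² / 703.6875 = 0.0007
  purple shrunken: (226 − 234.5625)² / 234.5625 = 0.3126
  yellow smooth: (243 − 234.5625)² / 234.5625 = 0.3035
  yellow shrunken: (79 − 78.1875)² / 78.1875 = 0.0084
χ² = 0.0007 + 0.3126 + 0.3035 + 0.0084 = 0.6252 ≈ 0.625

0.625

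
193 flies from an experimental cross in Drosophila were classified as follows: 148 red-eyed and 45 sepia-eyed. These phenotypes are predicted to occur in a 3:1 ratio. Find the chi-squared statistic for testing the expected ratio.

0.292

The 3:1 ratio has 4 parts, so with N = 193 the expected counts are:
  red-eyed: 193 × 3/4 = 144.75
  sepia-eyed: 193 × 1/4 = 48.25
χ² = Σ (O − E)² / E
  red-eyed: (148 − 144.75)² / 144.75 = 0.0730
  sepia-eyed: (45 − 48.25)² / 48.25 = 0.2189
χ² = 0.0730 + 0.2189 = 0.2919 ≈ 0.292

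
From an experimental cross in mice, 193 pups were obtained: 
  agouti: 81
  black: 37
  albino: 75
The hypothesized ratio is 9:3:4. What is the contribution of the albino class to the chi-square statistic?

14.830

Expected counts for N = 193 under a 9:3:4 ratio (total parts = 16):
  agouti: 193 × 9/16 = 108.5625
  black: 193 × 3/16 = 36.1875
  albino: 193 × 4/16 = 48.25
Contribution of albino: (75 − 48.25)² / 48.25 = 14.8303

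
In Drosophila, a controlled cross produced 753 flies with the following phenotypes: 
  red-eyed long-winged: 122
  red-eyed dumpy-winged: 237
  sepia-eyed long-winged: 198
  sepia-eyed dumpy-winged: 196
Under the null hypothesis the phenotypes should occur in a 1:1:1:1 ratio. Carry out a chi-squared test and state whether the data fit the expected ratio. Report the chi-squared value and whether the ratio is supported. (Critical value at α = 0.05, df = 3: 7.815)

Total ratio parts = 4. Expected numbers out of 753:
  red-eyed long-winged: 753 × 1/4 = 188.25
  red-eyed dumpy-winged: 753 × 1/4 = 188.25
  sepia-eyed long-winged: 753 × 1/4 = 188.25
  sepia-eyed dumpy-winged: 753 × 1/4 = 188.25
χ² = Σ (O − E)² / E
  red-eyed long-winged: (122 − 188.25)² / 188.25 = 23.3151
  red-eyed dumpy-winged: (237 − 188.25)² / 188.25 = 12.6245
  sepia-eyed long-winged: (198 − 188.25)² / 188.25 = 0.5050
  sepia-eyed dumpy-winged: (196 − 188.25)² / 188.25 = 0.3191
χ² = 23.3151 + 12.6245 + 0.5050 + 0.3191 = 36.7637 ≈ 36.764
Degrees of freedom = 4 − 1 = 3; critical value at α = 0.05 is 7.815.
Since 36.764 > 7.815, we reject the null hypothesis — the data do not fit the 1:1:1:1 ratio.

36.764; not consistent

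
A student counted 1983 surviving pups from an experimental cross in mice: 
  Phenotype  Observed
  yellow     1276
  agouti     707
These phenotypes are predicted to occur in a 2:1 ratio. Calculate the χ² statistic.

The 2:1 ratio has 3 parts, so with N = 1983 the expected counts are:
  yellow: 1983 × 2/3 = 1322
  agouti: 1983 × 1/3 = 661
χ² = Σ (O − E)² / E
  yellow: (1276 − 1322)² / 1322 = 1.6006
  agouti: (707 − 661)² / 661 = 3.2012
χ² = 1.6006 + 3.2012 = 4.8018 ≈ 4.802

4.802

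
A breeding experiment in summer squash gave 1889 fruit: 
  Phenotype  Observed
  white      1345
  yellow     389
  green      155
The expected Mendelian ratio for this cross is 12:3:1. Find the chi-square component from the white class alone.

Total ratio parts = 16. Expected numbers out of 1889:
  white: 1889 × 12/16 = 1416.75
  yellow: 1889 × 3/16 = 354.1875
  green: 1889 × 1/16 = 118.0625
Contribution of white: (1345 − 1416.75)² / 1416.75 = 3.6337

3.634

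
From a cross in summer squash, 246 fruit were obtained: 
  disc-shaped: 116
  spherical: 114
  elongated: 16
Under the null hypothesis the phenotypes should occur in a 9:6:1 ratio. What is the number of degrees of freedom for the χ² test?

A goodness-of-fit test with 3 phenotype classes has df = 3 − 1 = 2.

2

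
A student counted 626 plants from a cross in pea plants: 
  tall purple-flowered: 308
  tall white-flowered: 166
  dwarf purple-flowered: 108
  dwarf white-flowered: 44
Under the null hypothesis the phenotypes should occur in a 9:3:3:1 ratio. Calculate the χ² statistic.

27.029

Total ratio parts = 16. Expected numbers out of 626:
  tall purple-flowered: 626 × 9/16 = 352.125
  tall white-flowered: 626 × 3/16 = 117.375
  dwarf purple-flowered: 626 × 3/16 = 117.375
  dwarf white-flowered: 626 × 1/16 = 39.125
χ² = Σ (O − E)² / E
  tall purple-flowered: (308 − 352.125)² / 352.125 = 5.5293
  tall white-flowered: (166 − 117.375)² / 117.375 = 20.1439
  dwarf purple-flowered: (108 − 117.375)² / 117.375 = 0.7488
  dwarf white-flowered: (44 − 39.125)² / 39.125 = 0.6074
χ² = 5.5293 + 20.1439 + 0.7488 + 0.6074 = 27.0294 ≈ 27.029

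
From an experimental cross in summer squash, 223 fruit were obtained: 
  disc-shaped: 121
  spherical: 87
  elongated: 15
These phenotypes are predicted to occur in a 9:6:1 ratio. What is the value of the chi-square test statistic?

Under the 9:6:1 hypothesis (Σ ratio = 16, N = 223):
  disc-shaped: 223 × 9/16 = 125.4375
  spherical: 223 × 6/16 = 83.625
  elongated: 223 × 1/16 = 13.9375
χ² = Σ (O − E)² / E
  disc-shaped: (121 − 125.4375)² / 125.4375 = 0.1570
  spherical: (87 − 83.625)² / 83.625 = 0.1362
  elongated: (15 − 13.9375)² / 13.9375 = 0.0810
χ² = 0.1570 + 0.1362 + 0.0810 = 0.3742 ≈ 0.374

0.374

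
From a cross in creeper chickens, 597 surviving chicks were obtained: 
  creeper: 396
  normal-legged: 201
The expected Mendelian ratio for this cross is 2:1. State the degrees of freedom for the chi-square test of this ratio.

1

A goodness-of-fit test with 2 phenotype classes has df = 2 − 1 = 1.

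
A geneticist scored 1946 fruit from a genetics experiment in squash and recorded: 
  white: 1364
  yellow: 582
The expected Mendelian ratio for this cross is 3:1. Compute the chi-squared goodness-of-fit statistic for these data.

Under the 3:1 hypothesis (Σ ratio = 4, N = 1946):
  white: 1946 × 3/4 = 1459.5
  yellow: 1946 × 1/4 = 486.5
χ² = Σ (O − E)² / E
  white: (1364 − 1459.5)² / 1459.5 = 6.2489
  yellow: (582 − 486.5)² / 486.5 = 18.7467
χ² = 6.2489 + 18.7467 = 24.9956 ≈ 24.996

24.996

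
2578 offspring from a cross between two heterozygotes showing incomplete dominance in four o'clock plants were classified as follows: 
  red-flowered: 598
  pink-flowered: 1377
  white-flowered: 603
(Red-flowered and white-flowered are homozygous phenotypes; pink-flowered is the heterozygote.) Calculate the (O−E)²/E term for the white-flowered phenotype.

With incomplete dominance, a heterozygote × heterozygote cross gives a 1:2:1 phenotypic ratio.
Total ratio parts = 4. Expected numbers out of 2578:
  red-flowered: 2578 × 1/4 = 644.5
  pink-flowered: 2578 × 2/4 = 1289
  white-flowered: 2578 × 1/4 = 644.5
Contribution of white-flowered: (603 − 644.5)² / 644.5 = 2.6722

2.672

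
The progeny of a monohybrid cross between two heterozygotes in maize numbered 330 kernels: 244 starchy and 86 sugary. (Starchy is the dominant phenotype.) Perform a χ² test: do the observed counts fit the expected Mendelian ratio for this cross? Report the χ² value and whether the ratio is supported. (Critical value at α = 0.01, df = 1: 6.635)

For a monohybrid cross between heterozygotes with complete dominance, the expected phenotypic ratio is 3:1.
Total ratio parts = 4. Expected numbers out of 330:
  starchy: 330 × 3/4 = 247.5
  sugary: 330 × 1/4 = 82.5
χ² = Σ (O − E)² / E
  starchy: (244 − 247.5)² / 247.5 = 0.0495
  sugary: (86 − 82.5)² / 82.5 = 0.1485
χ² = 0.0495 + 0.1485 = 0.198
Degrees of freedom = 2 − 1 = 1; critical value at α = 0.01 is 6.635.
Since 0.198 < 6.635, we fail to reject the null hypothesis — the data are consistent with the 3:1 ratio.

0.198; consistent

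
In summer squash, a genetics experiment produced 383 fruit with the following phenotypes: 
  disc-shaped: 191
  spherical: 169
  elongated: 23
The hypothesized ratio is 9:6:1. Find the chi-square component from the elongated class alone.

0.037

Expected counts for N = 383 under a 9:6:1 ratio (total parts = 16):
  disc-shaped: 383 × 9/16 = 215.4375
  spherical: 383 × 6/16 = 143.625
  elongated: 383 × 1/16 = 23.9375
Contribution of elongated: (23 − 23.9375)² / 23.9375 = 0.0367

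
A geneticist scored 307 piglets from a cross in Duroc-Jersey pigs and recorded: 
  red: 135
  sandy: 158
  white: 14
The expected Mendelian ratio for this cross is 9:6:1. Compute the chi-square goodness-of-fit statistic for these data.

Expected counts for N = 307 under a 9:6:1 ratio (total parts = 16):
  red: 307 × 9/16 = 172.6875
  sandy: 307 × 6/16 = 115.125
  white: 307 × 1/16 = 19.1875
χ² = Σ (O − E)² / E
  red: (135 − 172.6875)² / 172.6875 = 8.2250
  sandy: (158 − 115.125)² / 115.125 = 15.9676
  white: (14 − 19.1875)² / 19.1875 = 1.4025
χ² = 8.2250 + 15.9676 + 1.4025 = 25.5951 ≈ 25.595

25.595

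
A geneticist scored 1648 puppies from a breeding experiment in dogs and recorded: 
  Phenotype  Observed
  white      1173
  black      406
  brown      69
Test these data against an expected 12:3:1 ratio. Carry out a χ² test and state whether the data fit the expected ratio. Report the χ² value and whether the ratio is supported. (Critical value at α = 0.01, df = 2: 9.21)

44.884; not consistent

Under the 12:3:1 hypothesis (Σ ratio = 16, N = 1648):
  white: 1648 × 12/16 = 1236
  black: 1648 × 3/16 = 309
  brown: 1648 × 1/16 = 103
χ² = Σ (O − E)² / E
  white: (1173 − 1236)² / 1236 = 3.2112
  black: (406 − 309)² / 309 = 30.4498
  brown: (69 − 103)² / 103 = 11.2233
χ² = 3.2112 + 30.4498 + 11.2233 = 44.8843 ≈ 44.884
Degrees of freedom = 3 − 1 = 2; critical value at α = 0.01 is 9.21.
Since 44.884 > 9.21, we reject the null hypothesis — the data do not fit the 12:3:1 ratio.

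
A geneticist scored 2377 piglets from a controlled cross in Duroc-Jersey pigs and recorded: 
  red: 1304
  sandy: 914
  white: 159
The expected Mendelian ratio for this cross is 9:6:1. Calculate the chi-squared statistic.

2.125

Total ratio parts = 16. Expected numbers out of 2377:
  red: 2377 × 9/16 = 1337.0625
  sandy: 2377 × 6/16 = 891.375
  white: 2377 × 1/16 = 148.5625
χ² = Σ (O − E)² / E
  red: (1304 − 1337.0625)² / 1337.0625 = 0.8176
  sandy: (914 − 891.375)² / 891.375 = 0.5743
  white: (159 − 148.5625)² / 148.5625 = 0.7333
χ² = 0.8176 + 0.5743 + 0.7333 = 2.1252 ≈ 2.125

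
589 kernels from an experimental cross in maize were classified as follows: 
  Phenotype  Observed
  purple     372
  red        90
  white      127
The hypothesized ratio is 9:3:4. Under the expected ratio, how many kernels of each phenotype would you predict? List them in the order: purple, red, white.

Total ratio parts = 16. Expected numbers out of 589:
  purple: 589 × 9/16 = 331.3125
  red: 589 × 3/16 = 110.4375
  white: 589 × 4/16 = 147.25

331.3125, 110.4375, 147.25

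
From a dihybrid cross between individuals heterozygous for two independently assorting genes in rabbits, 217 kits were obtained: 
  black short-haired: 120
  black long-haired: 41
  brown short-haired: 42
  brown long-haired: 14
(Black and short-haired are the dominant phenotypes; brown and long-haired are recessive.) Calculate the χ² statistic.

A dihybrid F₂ with independent assortment and complete dominance at both loci gives a 9:3:3:1 phenotypic ratio.
Total ratio parts = 16. Expected numbers out of 217:
  black short-haired: 217 × 9/16 = 122.0625
  black long-haired: 217 × 3/16 = 40.6875
  brown short-haired: 217 × 3/16 = 40.6875
  brown long-haired: 217 × 1/16 = 13.5625
χ² = Σ (O − E)² / E
  black short-haired: (120 − 122.0625)² / 122.0625 = 0.0349
  black long-haired: (41 − 40.6875)² / 40.6875 = 0.0024
  brown short-haired: (42 − 40.6875)² / 40.6875 = 0.0423
  brown long-haired: (14 − 13.5625)² / 13.5625 = 0.0141
χ² = 0.0349 + 0.0024 + 0.0423 + 0.0141 = 0.0937 ≈ 0.094

0.094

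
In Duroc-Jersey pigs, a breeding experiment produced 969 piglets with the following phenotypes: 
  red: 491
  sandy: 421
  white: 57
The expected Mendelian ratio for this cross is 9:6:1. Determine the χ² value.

14.710

Total ratio parts = 16. Expected numbers out of 969:
  red: 969 × 9/16 = 545.0625
  sandy: 969 × 6/16 = 363.375
  white: 969 × 1/16 = 60.5625
χ² = Σ (O − E)² / E
  red: (491 − 545.0625)² / 545.0625 = 5.3622
  sandy: (421 − 363.375)² / 363.375 = 9.1383
  white: (57 − 60.5625)² / 60.5625 = 0.2096
χ² = 5.3622 + 9.1383 + 0.2096 = 14.7101 ≈ 14.710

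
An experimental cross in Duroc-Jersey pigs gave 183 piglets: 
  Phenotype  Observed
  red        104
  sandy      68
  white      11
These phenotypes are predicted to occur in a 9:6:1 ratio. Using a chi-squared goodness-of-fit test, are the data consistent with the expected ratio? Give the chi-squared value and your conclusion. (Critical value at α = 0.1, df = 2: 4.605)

0.033; consistent

The 9:6:1 ratio has 16 parts, so with N = 183 the expected counts are:
  red: 183 × 9/16 = 102.9375
  sandy: 183 × 6/16 = 68.625
  white: 183 × 1/16 = 11.4375
χ² = Σ (O − E)² / E
  red: (104 − 102.9375)² / 102.9375 = 0.0110
  sandy: (68 − 68.625)² / 68.625 = 0.0057
  white: (11 − 11.4375)² / 11.4375 = 0.0167
χ² = 0.0110 + 0.0057 + 0.0167 = 0.0334 ≈ 0.033
Degrees of freedom = 3 − 1 = 2; critical value at α = 0.1 is 4.605.
Since 0.033 < 4.605, we fail to reject the null hypothesis — the data are consistent with the 9:6:1 ratio.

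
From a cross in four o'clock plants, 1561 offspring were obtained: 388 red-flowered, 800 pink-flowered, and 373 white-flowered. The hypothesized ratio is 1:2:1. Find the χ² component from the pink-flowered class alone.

0.487

Under the 1:2:1 hypothesis (Σ ratio = 4, N = 1561):
  red-flowered: 1561 × 1/4 = 390.25
  pink-flowered: 1561 × 2/4 = 780.5
  white-flowered: 1561 × 1/4 = 390.25
Contribution of pink-flowered: (800 − 780.5)² / 780.5 = 0.4872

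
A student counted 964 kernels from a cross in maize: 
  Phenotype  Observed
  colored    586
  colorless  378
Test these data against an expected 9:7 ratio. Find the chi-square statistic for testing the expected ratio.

8.068

The 9:7 ratio has 16 parts, so with N = 964 the expected counts are:
  colored: 964 × 9/16 = 542.25
  colorless: 964 × 7/16 = 421.75
χ² = Σ (O − E)² / E
  colored: (586 − 542.25)² / 542.25 = 3.5299
  colorless: (378 − 421.75)² / 421.75 = 4.5384
χ² = 3.5299 + 4.5384 = 8.0683 ≈ 8.068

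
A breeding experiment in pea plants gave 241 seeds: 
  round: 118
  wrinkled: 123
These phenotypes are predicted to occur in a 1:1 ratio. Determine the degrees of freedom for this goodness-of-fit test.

A goodness-of-fit test with 2 phenotype classes has df = 2 − 1 = 1.

1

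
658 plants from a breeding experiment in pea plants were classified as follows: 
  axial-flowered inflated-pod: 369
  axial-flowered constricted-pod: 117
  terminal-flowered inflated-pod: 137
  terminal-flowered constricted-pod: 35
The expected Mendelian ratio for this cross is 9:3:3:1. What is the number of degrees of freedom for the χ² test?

A goodness-of-fit test with 4 phenotype classes has df = 4 − 1 = 3.

3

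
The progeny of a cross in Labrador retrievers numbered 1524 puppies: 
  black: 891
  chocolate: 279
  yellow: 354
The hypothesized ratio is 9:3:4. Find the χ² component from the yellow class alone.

1.913

Total ratio parts = 16. Expected numbers out of 1524:
  black: 1524 × 9/16 = 857.25
  chocolate: 1524 × 3/16 = 285.75
  yellow: 1524 × 4/16 = 381
Contribution of yellow: (354 − 381)² / 381 = 1.9134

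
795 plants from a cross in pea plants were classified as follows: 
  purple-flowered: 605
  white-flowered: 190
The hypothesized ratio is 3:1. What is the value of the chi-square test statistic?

Expected counts for N = 795 under a 3:1 ratio (total parts = 4):
  purple-flowered: 795 × 3/4 = 596.25
  white-flowered: 795 × 1/4 = 198.75
χ² = Σ (O − E)² / E
  purple-flowered: (605 − 596.25)² / 596.25 = 0.1284
  white-flowered: (190 − 198.75)² / 198.75 = 0.3852
χ² = 0.1284 + 0.3852 = 0.5136 ≈ 0.514

0.514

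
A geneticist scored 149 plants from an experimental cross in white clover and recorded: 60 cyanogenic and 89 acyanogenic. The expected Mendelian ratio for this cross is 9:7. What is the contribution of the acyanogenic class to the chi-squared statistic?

Expected counts for N = 149 under a 9:7 ratio (total parts = 16):
  cyanogenic: 149 × 9/16 = 83.8125
  acyanogenic: 149 × 7/16 = 65.1875
Contribution of acyanogenic: (89 − 65.1875)² / 65.1875 = 8.6985

8.699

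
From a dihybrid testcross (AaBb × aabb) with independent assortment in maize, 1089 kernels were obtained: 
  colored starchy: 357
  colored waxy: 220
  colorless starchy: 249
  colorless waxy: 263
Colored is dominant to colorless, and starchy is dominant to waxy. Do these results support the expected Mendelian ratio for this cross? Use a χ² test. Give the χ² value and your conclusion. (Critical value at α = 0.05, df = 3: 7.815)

A dihybrid testcross with independent assortment gives a 1:1:1:1 ratio.
Total ratio parts = 4. Expected numbers out of 1089:
  colored starchy: 1089 × 1/4 = 272.25
  colored waxy: 1089 × 1/4 = 272.25
  colorless starchy: 1089 × 1/4 = 272.25
  colorless waxy: 1089 × 1/4 = 272.25
χ² = Σ (O − E)² / E
  colored starchy: (357 − 272.25)² / 272.25 = 26.3822
  colored waxy: (220 − 272.25)² / 272.25 = 10.0278
  colorless starchy: (249 − 272.25)² / 272.25 = 1.9855
  colorless waxy: (263 − 272.25)² / 272.25 = 0.3143
χ² = 26.3822 + 10.0278 + 1.9855 + 0.3143 = 38.7098 ≈ 38.710
Degrees of freedom = 4 − 1 = 3; critical value at α = 0.05 is 7.815.
Since 38.710 > 7.815, we reject the null hypothesis — the data do not fit the 1:1:1:1 ratio.

38.710; not consistent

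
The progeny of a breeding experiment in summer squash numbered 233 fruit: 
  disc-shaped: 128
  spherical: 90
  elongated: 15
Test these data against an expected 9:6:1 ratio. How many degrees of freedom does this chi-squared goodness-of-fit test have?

2

A goodness-of-fit test with 3 phenotype classes has df = 3 − 1 = 2.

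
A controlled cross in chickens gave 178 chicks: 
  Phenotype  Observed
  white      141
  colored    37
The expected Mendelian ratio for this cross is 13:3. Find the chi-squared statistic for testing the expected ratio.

0.485

Total ratio parts = 16. Expected numbers out of 178:
  white: 178 × 13/16 = 144.625
  colored: 178 × 3/16 = 33.375
χ² = Σ (O − E)² / E
  white: (141 − 144.625)² / 144.625 = 0.0909
  colored: (37 − 33.375)² / 33.375 = 0.3937
χ² = 0.0909 + 0.3937 = 0.4846 ≈ 0.485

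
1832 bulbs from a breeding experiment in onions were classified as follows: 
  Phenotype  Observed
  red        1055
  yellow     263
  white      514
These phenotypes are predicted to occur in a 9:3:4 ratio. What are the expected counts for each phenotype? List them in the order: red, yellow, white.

Expected counts for N = 1832 under a 9:3:4 ratio (total parts = 16):
  red: 1832 × 9/16 = 1030.5
  yellow: 1832 × 3/16 = 343.5
  white: 1832 × 4/16 = 458

1030.5, 343.5, 458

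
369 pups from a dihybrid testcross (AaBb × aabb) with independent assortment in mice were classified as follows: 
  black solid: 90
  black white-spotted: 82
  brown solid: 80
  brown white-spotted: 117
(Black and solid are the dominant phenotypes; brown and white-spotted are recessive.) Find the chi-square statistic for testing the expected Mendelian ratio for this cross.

A dihybrid testcross with independent assortment gives a 1:1:1:1 ratio.
Under the 1:1:1:1 hypothesis (Σ ratio = 4, N = 369):
  black solid: 369 × 1/4 = 92.25
  black white-spotted: 369 × 1/4 = 92.25
  brown solid: 369 × 1/4 = 92.25
  brown white-spotted: 369 × 1/4 = 92.25
χ² = Σ (O − E)² / E
  black solid: (90 − 92.25)² / 92.25 = 0.0549
  black white-spotted: (82 − 92.25)² / 92.25 = 1.1389
  brown solid: (80 − 92.25)² / 92.25 = 1.6267
  brown white-spotted: (117 − 92.25)² / 92.25 = 6.6402
χ² = 0.0549 + 1.1389 + 1.6267 + 6.6402 = 9.4607 ≈ 9.461

9.461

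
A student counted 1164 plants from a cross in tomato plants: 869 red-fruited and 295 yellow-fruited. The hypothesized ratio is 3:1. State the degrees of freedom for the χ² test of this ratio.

1

A goodness-of-fit test with 2 phenotype classes has df = 2 − 1 = 1.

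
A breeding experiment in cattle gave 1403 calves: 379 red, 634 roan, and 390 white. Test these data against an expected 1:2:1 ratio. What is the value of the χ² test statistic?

Under the 1:2:1 hypothesis (Σ ratio = 4, N = 1403):
  red: 1403 × 1/4 = 350.75
  roan: 1403 × 2/4 = 701.5
  white: 1403 × 1/4 = 350.75
χ² = Σ (O − E)² / E
  red: (379 − 350.75)² / 350.75 = 2.2753
  roan: (634 − 701.5)² / 701.5 = 6.4950
  white: (390 − 350.75)² / 350.75 = 4.3922
χ² = 2.2753 + 6.4950 + 4.3922 = 13.1625 ≈ 13.163

13.163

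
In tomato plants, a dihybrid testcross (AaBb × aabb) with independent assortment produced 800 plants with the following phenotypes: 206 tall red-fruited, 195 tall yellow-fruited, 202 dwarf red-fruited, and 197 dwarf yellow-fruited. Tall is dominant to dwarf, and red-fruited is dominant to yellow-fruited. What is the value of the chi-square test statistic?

A dihybrid testcross with independent assortment gives a 1:1:1:1 ratio.
Under the 1:1:1:1 hypothesis (Σ ratio = 4, N = 800):
  tall red-fruited: 800 × 1/4 = 200
  tall yellow-fruited: 800 × 1/4 = 200
  dwarf red-fruited: 800 × 1/4 = 200
  dwarf yellow-fruited: 800 × 1/4 = 200
χ² = Σ (O − E)² / E
  tall red-fruited: (206 − 200)² / 200 = 0.1800
  tall yellow-fruited: (195 − 200)² / 200 = 0.1250
  dwarf red-fruited: (202 − 200)² / 200 = 0.0200
  dwarf yellow-fruited: (197 − 200)² / 200 = 0.0450
χ² = 0.1800 + 0.1250 + 0.0200 + 0.0450 = 0.370

0.370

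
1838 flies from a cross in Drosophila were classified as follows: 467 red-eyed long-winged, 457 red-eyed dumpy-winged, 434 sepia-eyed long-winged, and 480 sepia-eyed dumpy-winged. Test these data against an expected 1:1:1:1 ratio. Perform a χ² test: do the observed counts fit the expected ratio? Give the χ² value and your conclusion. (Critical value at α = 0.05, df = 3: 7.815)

Under the 1:1:1:1 hypothesis (Σ ratio = 4, N = 1838):
  red-eyed long-winged: 1838 × 1/4 = 459.5
  red-eyed dumpy-winged: 1838 × 1/4 = 459.5
  sepia-eyed long-winged: 1838 × 1/4 = 459.5
  sepia-eyed dumpy-winged: 1838 × 1/4 = 459.5
χ² = Σ (O − E)² / E
  red-eyed long-winged: (467 − 459.5)² / 459.5 = 0.1224
  red-eyed dumpy-winged: (457 − 459.5)² / 459.5 = 0.0136
  sepia-eyed long-winged: (434 − 459.5)² / 459.5 = 1.4151
  sepia-eyed dumpy-winged: (480 − 459.5)² / 459.5 = 0.9146
χ² = 0.1224 + 0.0136 + 1.4151 + 0.9146 = 2.4657 ≈ 2.466
Degrees of freedom = 4 − 1 = 3; critical value at α = 0.05 is 7.815.
Since 2.466 < 7.815, we fail to reject the null hypothesis — the data are consistent with the 1:1:1:1 ratio.

2.466; consistent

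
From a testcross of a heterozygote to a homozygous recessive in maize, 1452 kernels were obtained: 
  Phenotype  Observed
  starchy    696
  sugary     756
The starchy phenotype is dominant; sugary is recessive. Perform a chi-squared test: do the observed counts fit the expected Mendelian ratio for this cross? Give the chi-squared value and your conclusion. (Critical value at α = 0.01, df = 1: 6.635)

2.479; consistent

A testcross of a heterozygote (Aa × aa) gives a 1:1 phenotypic ratio.
The 1:1 ratio has 2 parts, so with N = 1452 the expected counts are:
  starchy: 1452 × 1/2 = 726
  sugary: 1452 × 1/2 = 726
χ² = Σ (O − E)² / E
  starchy: (696 − 726)² / 726 = 1.2397
  sugary: (756 − 726)² / 726 = 1.2397
χ² = 1.2397 + 1.2397 = 2.4794 ≈ 2.479
Degrees of freedom = 2 − 1 = 1; critical value at α = 0.01 is 6.635.
Since 2.479 < 6.635, we fail to reject the null hypothesis — the data are consistent with the 1:1 ratio.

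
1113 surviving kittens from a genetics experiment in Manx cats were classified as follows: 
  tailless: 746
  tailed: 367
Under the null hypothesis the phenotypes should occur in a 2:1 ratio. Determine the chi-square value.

0.065

The 2:1 ratio has 3 parts, so with N = 1113 the expected counts are:
  tailless: 1113 × 2/3 = 742
  tailed: 1113 × 1/3 = 371
χ² = Σ (O − E)² / E
  tailless: (746 − 742)² / 742 = 0.0216
  tailed: (367 − 371)² / 371 = 0.0431
χ² = 0.0216 + 0.0431 = 0.0647 ≈ 0.065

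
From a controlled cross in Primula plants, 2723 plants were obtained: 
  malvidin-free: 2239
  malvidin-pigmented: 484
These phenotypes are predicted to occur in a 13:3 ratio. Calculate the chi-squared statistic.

Total ratio parts = 16. Expected numbers out of 2723:
  malvidin-free: 2723 × 13/16 = 2212.4375
  malvidin-pigmented: 2723 × 3/16 = 510.5625
χ² = Σ (O − E)² / E
  malvidin-free: (2239 − 2212.4375)² / 2212.4375 = 0.3189
  malvidin-pigmented: (484 − 510.5625)² / 510.5625 = 1.3819
χ² = 0.3189 + 1.3819 = 1.7008 ≈ 1.701

1.701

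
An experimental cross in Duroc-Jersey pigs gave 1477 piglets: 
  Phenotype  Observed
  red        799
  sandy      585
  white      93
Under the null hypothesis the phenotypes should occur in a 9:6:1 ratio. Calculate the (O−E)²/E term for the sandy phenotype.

Total ratio parts = 16. Expected numbers out of 1477:
  red: 1477 × 9/16 = 830.8125
  sandy: 1477 × 6/16 = 553.875
  white: 1477 × 1/16 = 92.3125
Contribution of sandy: (585 − 553.875)² / 553.875 = 1.7491

1.749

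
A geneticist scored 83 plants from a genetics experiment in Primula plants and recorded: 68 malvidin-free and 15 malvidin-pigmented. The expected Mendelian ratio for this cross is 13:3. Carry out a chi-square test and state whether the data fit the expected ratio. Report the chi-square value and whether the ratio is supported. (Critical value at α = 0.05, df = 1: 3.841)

0.025; consistent

Expected counts for N = 83 under a 13:3 ratio (total parts = 16):
  malvidin-free: 83 × 13/16 = 67.4375
  malvidin-pigmented: 83 × 3/16 = 15.5625
χ² = Σ (O − E)² / E
  malvidin-free: (68 − 67.4375)² / 67.4375 = 0.0047
  malvidin-pigmented: (15 − 15.5625)² / 15.5625 = 0.0203
χ² = 0.0047 + 0.0203 = 0.025
Degrees of freedom = 2 − 1 = 1; critical value at α = 0.05 is 3.841.
Since 0.025 < 3.841, we fail to reject the null hypothesis — the data are consistent with the 13:3 ratio.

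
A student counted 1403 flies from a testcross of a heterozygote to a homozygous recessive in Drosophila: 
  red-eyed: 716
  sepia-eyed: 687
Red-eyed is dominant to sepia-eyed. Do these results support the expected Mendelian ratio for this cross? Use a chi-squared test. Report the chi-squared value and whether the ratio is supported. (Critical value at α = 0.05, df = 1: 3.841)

A testcross of a heterozygote (Aa × aa) gives a 1:1 phenotypic ratio.
Expected counts for N = 1403 under a 1:1 ratio (total parts = 2):
  red-eyed: 1403 × 1/2 = 701.5
  sepia-eyed: 1403 × 1/2 = 701.5
χ² = Σ (O − E)² / E
  red-eyed: (716 − 701.5)² / 701.5 = 0.2997
  sepia-eyed: (687 − 701.5)² / 701.5 = 0.2997
χ² = 0.2997 + 0.2997 = 0.5994 ≈ 0.599
Degrees of freedom = 2 − 1 = 1; critical value at α = 0.05 is 3.841.
Since 0.599 < 3.841, we fail to reject the null hypothesis — the data are consistent with the 1:1 ratio.

0.599; consistent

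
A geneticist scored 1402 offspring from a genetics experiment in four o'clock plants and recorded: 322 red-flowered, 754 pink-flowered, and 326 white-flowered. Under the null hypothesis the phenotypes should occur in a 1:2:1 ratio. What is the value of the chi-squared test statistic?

8.037

Total ratio parts = 4. Expected numbers out of 1402:
  red-flowered: 1402 × 1/4 = 350.5
  pink-flowered: 1402 × 2/4 = 701
  white-flowered: 1402 × 1/4 = 350.5
χ² = Σ (O − E)² / E
  red-flowered: (322 − 350.5)² / 350.5 = 2.3174
  pink-flowered: (754 − 701)² / 701 = 4.0071
  white-flowered: (326 − 350.5)² / 350.5 = 1.7126
χ² = 2.3174 + 4.0071 + 1.7126 = 8.0371 ≈ 8.037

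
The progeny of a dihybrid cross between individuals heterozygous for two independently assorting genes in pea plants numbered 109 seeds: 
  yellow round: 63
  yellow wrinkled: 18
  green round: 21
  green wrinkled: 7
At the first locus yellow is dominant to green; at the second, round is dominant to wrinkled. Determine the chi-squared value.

0.358

A dihybrid F₂ with independent assortment and complete dominance at both loci gives a 9:3:3:1 phenotypic ratio.
Expected counts for N = 109 under a 9:3:3:1 ratio (total parts = 16):
  yellow round: 109 × 9/16 = 61.3125
  yellow wrinkled: 109 × 3/16 = 20.4375
  green round: 109 × 3/16 = 20.4375
  green wrinkled: 109 × 1/16 = 6.8125
χ² = Σ (O − E)² / E
  yellow round: (63 − 61.3125)² / 61.3125 = 0.0464
  yellow wrinkled: (18 − 20.4375)² / 20.4375 = 0.2907
  green round: (21 − 20.4375)² / 20.4375 = 0.0155
  green wrinkled: (7 − 6.8125)² / 6.8125 = 0.0052
χ² = 0.0464 + 0.2907 + 0.0155 + 0.0052 = 0.3578 ≈ 0.358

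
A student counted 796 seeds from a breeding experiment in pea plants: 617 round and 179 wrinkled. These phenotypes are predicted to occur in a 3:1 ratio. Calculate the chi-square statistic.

The 3:1 ratio has 4 parts, so with N = 796 the expected counts are:
  round: 796 × 3/4 = 597
  wrinkled: 796 × 1/4 = 199
χ² = Σ (O − E)² / E
  round: (617 − 597)² / 597 = 0.6700
  wrinkled: (179 − 199)² / 199 = 2.0101
χ² = 0.6700 + 2.0101 = 2.6801 ≈ 2.680

2.680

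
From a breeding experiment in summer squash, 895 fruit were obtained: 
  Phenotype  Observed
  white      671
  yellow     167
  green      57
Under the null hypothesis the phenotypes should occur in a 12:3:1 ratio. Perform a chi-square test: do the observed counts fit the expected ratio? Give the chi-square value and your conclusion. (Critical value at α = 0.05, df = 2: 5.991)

Under the 12:3:1 hypothesis (Σ ratio = 16, N = 895):
  white: 895 × 12/16 = 671.25
  yellow: 895 × 3/16 = 167.8125
  green: 895 × 1/16 = 55.9375
χ² = Σ (O − E)² / E
  white: (671 − 671.25)² / 671.25 = 0.0001
  yellow: (167 − 167.8125)² / 167.8125 = 0.0039
  green: (57 − 55.9375)² / 55.9375 = 0.0202
χ² = 0.0001 + 0.0039 + 0.0202 = 0.0242 ≈ 0.024
Degrees of freedom = 3 − 1 = 2; critical value at α = 0.05 is 5.991.
Since 0.024 < 5.991, we fail to reject the null hypothesis — the data are consistent with the 12:3:1 ratio.

0.024; consistent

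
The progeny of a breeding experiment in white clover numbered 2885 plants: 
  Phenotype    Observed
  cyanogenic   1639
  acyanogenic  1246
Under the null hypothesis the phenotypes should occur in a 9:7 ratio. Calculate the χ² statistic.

Total ratio parts = 16. Expected numbers out of 2885:
  cyanogenic: 2885 × 9/16 = 1622.8125
  acyanogenic: 2885 × 7/16 = 1262.1875
χ² = Σ (O − E)² / E
  cyanogenic: (1639 − 1622.8125)² / 1622.8125 = 0.1615
  acyanogenic: (1246 − 1262.1875)² / 1262.1875 = 0.2076
χ² = 0.1615 + 0.2076 = 0.3691 ≈ 0.369

0.369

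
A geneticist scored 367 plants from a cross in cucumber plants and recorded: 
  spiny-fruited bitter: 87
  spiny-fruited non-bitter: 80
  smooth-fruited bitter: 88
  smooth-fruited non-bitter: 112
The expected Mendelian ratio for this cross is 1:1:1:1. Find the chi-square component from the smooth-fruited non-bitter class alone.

4.469

The 1:1:1:1 ratio has 4 parts, so with N = 367 the expected counts are:
  spiny-fruited bitter: 367 × 1/4 = 91.75
  spiny-fruited non-bitter: 367 × 1/4 = 91.75
  smooth-fruited bitter: 367 × 1/4 = 91.75
  smooth-fruited non-bitter: 367 × 1/4 = 91.75
Contribution of smooth-fruited non-bitter: (112 − 91.75)² / 91.75 = 4.4693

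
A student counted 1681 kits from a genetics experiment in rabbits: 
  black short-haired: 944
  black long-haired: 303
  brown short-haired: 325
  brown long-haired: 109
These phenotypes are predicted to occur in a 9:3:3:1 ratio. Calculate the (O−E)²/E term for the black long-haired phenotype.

0.471

The 9:3:3:1 ratio has 16 parts, so with N = 1681 the expected counts are:
  black short-haired: 1681 × 9/16 = 945.5625
  black long-haired: 1681 × 3/16 = 315.1875
  brown short-haired: 1681 × 3/16 = 315.1875
  brown long-haired: 1681 × 1/16 = 105.0625
Contribution of black long-haired: (303 − 315.1875)² / 315.1875 = 0.4713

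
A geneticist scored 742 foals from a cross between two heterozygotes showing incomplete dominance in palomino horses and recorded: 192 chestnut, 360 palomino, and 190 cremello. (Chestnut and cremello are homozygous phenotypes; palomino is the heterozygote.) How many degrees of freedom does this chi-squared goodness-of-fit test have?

2

With incomplete dominance, a heterozygote × heterozygote cross gives a 1:2:1 phenotypic ratio.
A goodness-of-fit test with 3 phenotype classes has df = 3 − 1 = 2.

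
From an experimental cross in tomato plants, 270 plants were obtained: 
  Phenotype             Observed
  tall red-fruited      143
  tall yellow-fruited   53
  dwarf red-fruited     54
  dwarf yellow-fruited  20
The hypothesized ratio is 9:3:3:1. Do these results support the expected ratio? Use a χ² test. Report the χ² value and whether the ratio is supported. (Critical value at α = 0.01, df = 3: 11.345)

Total ratio parts = 16. Expected numbers out of 270:
  tall red-fruited: 270 × 9/16 = 151.875
  tall yellow-fruited: 270 × 3/16 = 50.625
  dwarf red-fruited: 270 × 3/16 = 50.625
  dwarf yellow-fruited: 270 × 1/16 = 16.875
χ² = Σ (O − E)² / E
  tall red-fruited: (143 − 151.875)² / 151.875 = 0.5186
  tall yellow-fruited: (53 − 50.625)² / 50.625 = 0.1114
  dwarf red-fruited: (54 − 50.625)² / 50.625 = 0.2250
  dwarf yellow-fruited: (20 − 16.875)² / 16.875 = 0.5787
χ² = 0.5186 + 0.1114 + 0.2250 + 0.5787 = 1.4337 ≈ 1.434
Degrees of freedom = 4 − 1 = 3; critical value at α = 0.01 is 11.345.
Since 1.434 < 11.345, we fail to reject the null hypothesis — the data are consistent with the 9:3:3:1 ratio.

1.434; consistent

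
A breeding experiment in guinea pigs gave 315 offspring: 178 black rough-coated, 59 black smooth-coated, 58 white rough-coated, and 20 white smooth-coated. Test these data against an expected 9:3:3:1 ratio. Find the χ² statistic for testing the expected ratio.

0.028

Total ratio parts = 16. Expected numbers out of 315:
  black rough-coated: 315 × 9/16 = 177.1875
  black smooth-coated: 315 × 3/16 = 59.0625
  white rough-coated: 315 × 3/16 = 59.0625
  white smooth-coated: 315 × 1/16 = 19.6875
χ² = Σ (O − E)² / E
  black rough-coated: (178 − 177.1875)² / 177.1875 = 0.0037
  black smooth-coated: (59 − 59.0625)² / 59.0625 = 0.0001
  white rough-coated: (58 − 59.0625)² / 59.0625 = 0.0191
  white smooth-coated: (20 − 19.6875)² / 19.6875 = 0.0050
χ² = 0.0037 + 0.0001 + 0.0191 + 0.0050 = 0.0279 ≈ 0.028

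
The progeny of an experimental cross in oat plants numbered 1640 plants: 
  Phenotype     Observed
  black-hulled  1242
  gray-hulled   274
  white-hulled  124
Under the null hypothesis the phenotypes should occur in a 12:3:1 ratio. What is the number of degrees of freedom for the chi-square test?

A goodness-of-fit test with 3 phenotype classes has df = 3 − 1 = 2.

2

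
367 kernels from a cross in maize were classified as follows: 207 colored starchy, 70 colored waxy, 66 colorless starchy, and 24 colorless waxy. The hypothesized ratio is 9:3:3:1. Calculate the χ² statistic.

0.186

Total ratio parts = 16. Expected numbers out of 367:
  colored starchy: 367 × 9/16 = 206.4375
  colored waxy: 367 × 3/16 = 68.8125
  colorless starchy: 367 × 3/16 = 68.8125
  colorless waxy: 367 × 1/16 = 22.9375
χ² = Σ (O − E)² / E
  colored starchy: (207 − 206.4375)² / 206.4375 = 0.0015
  colored waxy: (70 − 68.8125)² / 68.8125 = 0.0205
  colorless starchy: (66 − 68.8125)² / 68.8125 = 0.1150
  colorless waxy: (24 − 22.9375)² / 22.9375 = 0.0492
χ² = 0.0015 + 0.0205 + 0.1150 + 0.0492 = 0.1862 ≈ 0.186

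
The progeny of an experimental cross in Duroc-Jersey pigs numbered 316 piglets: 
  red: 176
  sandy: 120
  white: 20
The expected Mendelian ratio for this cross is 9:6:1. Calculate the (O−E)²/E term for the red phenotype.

0.017

The 9:6:1 ratio has 16 parts, so with N = 316 the expected counts are:
  red: 316 × 9/16 = 177.75
  sandy: 316 × 6/16 = 118.5
  white: 316 × 1/16 = 19.75
Contribution of red: (176 − 177.75)² / 177.75 = 0.0172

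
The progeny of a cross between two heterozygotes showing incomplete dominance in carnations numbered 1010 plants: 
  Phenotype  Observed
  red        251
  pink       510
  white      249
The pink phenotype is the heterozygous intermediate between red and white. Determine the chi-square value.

0.107

With incomplete dominance, a heterozygote × heterozygote cross gives a 1:2:1 phenotypic ratio.
The 1:2:1 ratio has 4 parts, so with N = 1010 the expected counts are:
  red: 1010 × 1/4 = 252.5
  pink: 1010 × 2/4 = 505
  white: 1010 × 1/4 = 252.5
χ² = Σ (O − E)² / E
  red: (251 − 252.5)² / 252.5 = 0.0089
  pink: (510 − 505)² / 505 = 0.0495
  white: (249 − 252.5)² / 252.5 = 0.0485
χ² = 0.0089 + 0.0495 + 0.0485 = 0.1069 ≈ 0.107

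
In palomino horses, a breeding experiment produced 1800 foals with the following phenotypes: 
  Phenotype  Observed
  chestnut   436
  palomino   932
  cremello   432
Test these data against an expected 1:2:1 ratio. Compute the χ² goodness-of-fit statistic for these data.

2.293

The 1:2:1 ratio has 4 parts, so with N = 1800 the expected counts are:
  chestnut: 1800 × 1/4 = 450
  palomino: 1800 × 2/4 = 900
  cremello: 1800 × 1/4 = 450
χ² = Σ (O − E)² / E
  chestnut: (436 − 450)² / 450 = 0.4356
  palomino: (932 − 900)² / 900 = 1.1378
  cremello: (432 − 450)² / 450 = 0.7200
χ² = 0.4356 + 1.1378 + 0.7200 = 2.2934 ≈ 2.293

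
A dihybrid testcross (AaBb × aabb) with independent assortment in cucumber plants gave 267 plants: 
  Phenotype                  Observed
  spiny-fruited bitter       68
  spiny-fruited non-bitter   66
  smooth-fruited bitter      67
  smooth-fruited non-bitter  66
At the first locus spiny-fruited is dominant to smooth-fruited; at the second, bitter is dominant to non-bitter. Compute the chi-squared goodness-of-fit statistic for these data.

0.041

A dihybrid testcross with independent assortment gives a 1:1:1:1 ratio.
Total ratio parts = 4. Expected numbers out of 267:
  spiny-fruited bitter: 267 × 1/4 = 66.75
  spiny-fruited non-bitter: 267 × 1/4 = 66.75
  smooth-fruited bitter: 267 × 1/4 = 66.75
  smooth-fruited non-bitter: 267 × 1/4 = 66.75
χ² = Σ (O − E)² / E
  spiny-fruited bitter: (68 − 66.75)² / 66.75 = 0.0234
  spiny-fruited non-bitter: (66 − 66.75)² / 66.75 = 0.0084
  smooth-fruited bitter: (67 − 66.75)² / 66.75 = 0.0009
  smooth-fruited non-bitter: (66 − 66.75)² / 66.75 = 0.0084
χ² = 0.0234 + 0.0084 + 0.0009 + 0.0084 = 0.0411 ≈ 0.041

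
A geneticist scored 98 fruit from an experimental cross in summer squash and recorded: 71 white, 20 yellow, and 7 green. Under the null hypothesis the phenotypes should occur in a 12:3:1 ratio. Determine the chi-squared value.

0.354

The 12:3:1 ratio has 16 parts, so with N = 98 the expected counts are:
  white: 98 × 12/16 = 73.5
  yellow: 98 × 3/16 = 18.375
  green: 98 × 1/16 = 6.125
χ² = Σ (O − E)² / E
  white: (71 − 73.5)² / 73.5 = 0.0850
  yellow: (20 − 18.375)² / 18.375 = 0.1437
  green: (7 − 6.125)² / 6.125 = 0.1250
χ² = 0.0850 + 0.1437 + 0.1250 = 0.3537 ≈ 0.354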